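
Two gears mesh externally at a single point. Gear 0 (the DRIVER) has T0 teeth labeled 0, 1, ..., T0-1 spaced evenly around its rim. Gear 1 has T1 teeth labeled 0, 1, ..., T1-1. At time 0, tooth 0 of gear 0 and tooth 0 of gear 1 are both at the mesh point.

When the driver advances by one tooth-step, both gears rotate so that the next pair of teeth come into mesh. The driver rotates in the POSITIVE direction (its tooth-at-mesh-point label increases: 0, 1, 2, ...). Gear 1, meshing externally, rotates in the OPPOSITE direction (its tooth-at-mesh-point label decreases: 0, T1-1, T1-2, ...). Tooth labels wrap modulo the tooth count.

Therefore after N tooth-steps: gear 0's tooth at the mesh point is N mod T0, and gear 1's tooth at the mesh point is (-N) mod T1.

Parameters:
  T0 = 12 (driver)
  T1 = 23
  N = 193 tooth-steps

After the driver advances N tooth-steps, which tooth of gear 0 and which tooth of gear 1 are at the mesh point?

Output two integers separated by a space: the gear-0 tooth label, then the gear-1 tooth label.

Gear 0 (driver, T0=12): tooth at mesh = N mod T0
  193 = 16 * 12 + 1, so 193 mod 12 = 1
  gear 0 tooth = 1
Gear 1 (driven, T1=23): tooth at mesh = (-N) mod T1
  193 = 8 * 23 + 9, so 193 mod 23 = 9
  (-193) mod 23 = (-9) mod 23 = 23 - 9 = 14
Mesh after 193 steps: gear-0 tooth 1 meets gear-1 tooth 14

Answer: 1 14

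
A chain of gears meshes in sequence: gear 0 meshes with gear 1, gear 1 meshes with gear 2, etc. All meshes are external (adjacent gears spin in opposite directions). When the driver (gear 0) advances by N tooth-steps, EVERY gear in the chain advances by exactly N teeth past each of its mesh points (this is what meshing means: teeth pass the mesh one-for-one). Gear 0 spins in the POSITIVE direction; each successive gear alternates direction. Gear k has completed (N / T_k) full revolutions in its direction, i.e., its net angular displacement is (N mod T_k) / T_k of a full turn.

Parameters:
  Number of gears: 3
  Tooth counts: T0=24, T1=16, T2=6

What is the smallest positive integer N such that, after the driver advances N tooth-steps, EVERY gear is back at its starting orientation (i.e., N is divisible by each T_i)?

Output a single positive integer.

Answer: 48

Derivation:
Gear k returns to start when N is a multiple of T_k.
All gears at start simultaneously when N is a common multiple of [24, 16, 6]; the smallest such N is lcm(24, 16, 6).
Start: lcm = T0 = 24
Fold in T1=16: gcd(24, 16) = 8; lcm(24, 16) = 24 * 16 / 8 = 384 / 8 = 48
Fold in T2=6: gcd(48, 6) = 6; lcm(48, 6) = 48 * 6 / 6 = 288 / 6 = 48
Full cycle length = 48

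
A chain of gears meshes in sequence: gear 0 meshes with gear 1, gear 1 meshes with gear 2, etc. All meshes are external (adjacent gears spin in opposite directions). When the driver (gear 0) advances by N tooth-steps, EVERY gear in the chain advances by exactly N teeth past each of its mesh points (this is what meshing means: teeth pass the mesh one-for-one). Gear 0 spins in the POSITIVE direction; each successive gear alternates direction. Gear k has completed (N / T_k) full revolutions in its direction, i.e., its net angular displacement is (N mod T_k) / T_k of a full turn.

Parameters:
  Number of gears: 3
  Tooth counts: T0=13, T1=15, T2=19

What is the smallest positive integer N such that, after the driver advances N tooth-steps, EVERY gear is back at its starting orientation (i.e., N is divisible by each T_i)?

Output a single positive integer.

Gear k returns to start when N is a multiple of T_k.
All gears at start simultaneously when N is a common multiple of [13, 15, 19]; the smallest such N is lcm(13, 15, 19).
Start: lcm = T0 = 13
Fold in T1=15: gcd(13, 15) = 1; lcm(13, 15) = 13 * 15 / 1 = 195 / 1 = 195
Fold in T2=19: gcd(195, 19) = 1; lcm(195, 19) = 195 * 19 / 1 = 3705 / 1 = 3705
Full cycle length = 3705

Answer: 3705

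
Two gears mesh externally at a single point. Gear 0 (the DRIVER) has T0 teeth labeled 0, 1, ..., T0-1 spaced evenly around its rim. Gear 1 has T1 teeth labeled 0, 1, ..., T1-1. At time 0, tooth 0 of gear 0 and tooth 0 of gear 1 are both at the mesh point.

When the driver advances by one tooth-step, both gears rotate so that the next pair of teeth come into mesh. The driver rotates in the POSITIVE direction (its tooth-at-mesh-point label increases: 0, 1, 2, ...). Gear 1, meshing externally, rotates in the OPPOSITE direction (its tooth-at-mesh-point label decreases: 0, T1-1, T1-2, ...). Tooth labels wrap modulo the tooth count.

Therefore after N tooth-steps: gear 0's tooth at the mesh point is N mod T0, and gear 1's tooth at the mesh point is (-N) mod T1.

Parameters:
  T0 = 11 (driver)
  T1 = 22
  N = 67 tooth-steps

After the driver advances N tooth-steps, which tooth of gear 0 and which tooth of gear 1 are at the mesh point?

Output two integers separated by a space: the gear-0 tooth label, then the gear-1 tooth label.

Gear 0 (driver, T0=11): tooth at mesh = N mod T0
  67 = 6 * 11 + 1, so 67 mod 11 = 1
  gear 0 tooth = 1
Gear 1 (driven, T1=22): tooth at mesh = (-N) mod T1
  67 = 3 * 22 + 1, so 67 mod 22 = 1
  (-67) mod 22 = (-1) mod 22 = 22 - 1 = 21
Mesh after 67 steps: gear-0 tooth 1 meets gear-1 tooth 21

Answer: 1 21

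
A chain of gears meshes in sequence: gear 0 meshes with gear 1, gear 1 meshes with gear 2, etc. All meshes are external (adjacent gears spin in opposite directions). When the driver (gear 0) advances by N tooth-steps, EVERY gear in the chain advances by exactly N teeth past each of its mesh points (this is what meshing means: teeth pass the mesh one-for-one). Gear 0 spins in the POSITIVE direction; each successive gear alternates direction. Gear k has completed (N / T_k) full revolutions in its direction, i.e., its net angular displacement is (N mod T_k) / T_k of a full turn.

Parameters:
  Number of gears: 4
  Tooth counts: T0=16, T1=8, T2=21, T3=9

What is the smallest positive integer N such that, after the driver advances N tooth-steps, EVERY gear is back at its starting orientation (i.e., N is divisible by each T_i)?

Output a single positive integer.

Gear k returns to start when N is a multiple of T_k.
All gears at start simultaneously when N is a common multiple of [16, 8, 21, 9]; the smallest such N is lcm(16, 8, 21, 9).
Start: lcm = T0 = 16
Fold in T1=8: gcd(16, 8) = 8; lcm(16, 8) = 16 * 8 / 8 = 128 / 8 = 16
Fold in T2=21: gcd(16, 21) = 1; lcm(16, 21) = 16 * 21 / 1 = 336 / 1 = 336
Fold in T3=9: gcd(336, 9) = 3; lcm(336, 9) = 336 * 9 / 3 = 3024 / 3 = 1008
Full cycle length = 1008

Answer: 1008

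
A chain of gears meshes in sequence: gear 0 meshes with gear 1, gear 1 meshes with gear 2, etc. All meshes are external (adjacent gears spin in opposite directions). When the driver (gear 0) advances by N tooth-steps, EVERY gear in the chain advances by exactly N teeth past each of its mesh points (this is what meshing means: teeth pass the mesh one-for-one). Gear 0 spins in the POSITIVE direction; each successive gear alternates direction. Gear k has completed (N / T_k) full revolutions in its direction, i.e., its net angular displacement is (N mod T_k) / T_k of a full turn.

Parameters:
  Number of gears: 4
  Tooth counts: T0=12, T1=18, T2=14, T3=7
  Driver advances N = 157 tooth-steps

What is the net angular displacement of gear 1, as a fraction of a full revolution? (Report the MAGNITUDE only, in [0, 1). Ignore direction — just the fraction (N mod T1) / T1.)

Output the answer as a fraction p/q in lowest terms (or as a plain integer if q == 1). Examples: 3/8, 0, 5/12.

Chain of 4 gears, tooth counts: [12, 18, 14, 7]
  gear 0: T0=12, direction=positive, advance = 157 mod 12 = 1 teeth = 1/12 turn
  gear 1: T1=18, direction=negative, advance = 157 mod 18 = 13 teeth = 13/18 turn
  gear 2: T2=14, direction=positive, advance = 157 mod 14 = 3 teeth = 3/14 turn
  gear 3: T3=7, direction=negative, advance = 157 mod 7 = 3 teeth = 3/7 turn
Gear 1: 157 mod 18 = 13
Fraction = 13 / 18 = 13/18 (gcd(13,18)=1) = 13/18

Answer: 13/18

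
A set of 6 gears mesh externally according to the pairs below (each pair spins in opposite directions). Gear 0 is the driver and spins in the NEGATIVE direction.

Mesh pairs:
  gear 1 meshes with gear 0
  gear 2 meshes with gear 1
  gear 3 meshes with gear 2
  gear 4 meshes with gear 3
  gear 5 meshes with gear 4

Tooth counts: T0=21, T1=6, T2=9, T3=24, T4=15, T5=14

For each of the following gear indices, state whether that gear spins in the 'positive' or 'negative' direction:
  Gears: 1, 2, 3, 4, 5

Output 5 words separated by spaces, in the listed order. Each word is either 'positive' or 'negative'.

Gear 0 (driver): negative (depth 0)
  gear 1: meshes with gear 0 -> depth 1 -> positive (opposite of gear 0)
  gear 2: meshes with gear 1 -> depth 2 -> negative (opposite of gear 1)
  gear 3: meshes with gear 2 -> depth 3 -> positive (opposite of gear 2)
  gear 4: meshes with gear 3 -> depth 4 -> negative (opposite of gear 3)
  gear 5: meshes with gear 4 -> depth 5 -> positive (opposite of gear 4)
Queried indices 1, 2, 3, 4, 5 -> positive, negative, positive, negative, positive

Answer: positive negative positive negative positive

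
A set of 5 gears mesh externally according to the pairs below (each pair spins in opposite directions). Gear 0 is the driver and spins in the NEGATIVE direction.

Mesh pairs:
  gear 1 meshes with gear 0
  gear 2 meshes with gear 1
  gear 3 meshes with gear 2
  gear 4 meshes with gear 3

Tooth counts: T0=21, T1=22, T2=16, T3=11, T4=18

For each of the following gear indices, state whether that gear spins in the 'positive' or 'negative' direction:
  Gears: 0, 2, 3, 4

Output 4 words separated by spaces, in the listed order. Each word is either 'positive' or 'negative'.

Gear 0 (driver): negative (depth 0)
  gear 1: meshes with gear 0 -> depth 1 -> positive (opposite of gear 0)
  gear 2: meshes with gear 1 -> depth 2 -> negative (opposite of gear 1)
  gear 3: meshes with gear 2 -> depth 3 -> positive (opposite of gear 2)
  gear 4: meshes with gear 3 -> depth 4 -> negative (opposite of gear 3)
Queried indices 0, 2, 3, 4 -> negative, negative, positive, negative

Answer: negative negative positive negative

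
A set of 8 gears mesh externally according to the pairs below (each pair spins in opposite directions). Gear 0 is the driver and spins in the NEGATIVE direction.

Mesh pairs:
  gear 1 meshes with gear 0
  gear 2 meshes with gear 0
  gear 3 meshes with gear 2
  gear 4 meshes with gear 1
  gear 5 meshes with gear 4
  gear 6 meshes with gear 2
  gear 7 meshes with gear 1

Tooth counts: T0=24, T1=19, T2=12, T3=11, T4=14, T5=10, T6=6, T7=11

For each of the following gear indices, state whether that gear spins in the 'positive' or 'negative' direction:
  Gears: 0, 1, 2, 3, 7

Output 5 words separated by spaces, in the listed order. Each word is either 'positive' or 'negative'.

Answer: negative positive positive negative negative

Derivation:
Gear 0 (driver): negative (depth 0)
  gear 1: meshes with gear 0 -> depth 1 -> positive (opposite of gear 0)
  gear 2: meshes with gear 0 -> depth 1 -> positive (opposite of gear 0)
  gear 3: meshes with gear 2 -> depth 2 -> negative (opposite of gear 2)
  gear 4: meshes with gear 1 -> depth 2 -> negative (opposite of gear 1)
  gear 5: meshes with gear 4 -> depth 3 -> positive (opposite of gear 4)
  gear 6: meshes with gear 2 -> depth 2 -> negative (opposite of gear 2)
  gear 7: meshes with gear 1 -> depth 2 -> negative (opposite of gear 1)
Queried indices 0, 1, 2, 3, 7 -> negative, positive, positive, negative, negative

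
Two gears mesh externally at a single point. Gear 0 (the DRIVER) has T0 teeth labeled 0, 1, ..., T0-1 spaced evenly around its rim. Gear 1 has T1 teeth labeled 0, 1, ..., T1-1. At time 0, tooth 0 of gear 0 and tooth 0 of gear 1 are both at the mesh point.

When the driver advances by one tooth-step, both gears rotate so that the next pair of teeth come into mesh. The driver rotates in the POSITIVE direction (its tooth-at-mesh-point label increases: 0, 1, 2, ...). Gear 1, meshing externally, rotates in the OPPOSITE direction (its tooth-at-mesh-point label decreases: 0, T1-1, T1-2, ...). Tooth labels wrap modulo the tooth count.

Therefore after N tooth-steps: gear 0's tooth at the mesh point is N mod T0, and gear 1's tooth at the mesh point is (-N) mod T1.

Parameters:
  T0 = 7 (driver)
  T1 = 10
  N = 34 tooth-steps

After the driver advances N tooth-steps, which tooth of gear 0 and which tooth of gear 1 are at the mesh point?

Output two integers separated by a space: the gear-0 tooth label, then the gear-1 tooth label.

Gear 0 (driver, T0=7): tooth at mesh = N mod T0
  34 = 4 * 7 + 6, so 34 mod 7 = 6
  gear 0 tooth = 6
Gear 1 (driven, T1=10): tooth at mesh = (-N) mod T1
  34 = 3 * 10 + 4, so 34 mod 10 = 4
  (-34) mod 10 = (-4) mod 10 = 10 - 4 = 6
Mesh after 34 steps: gear-0 tooth 6 meets gear-1 tooth 6

Answer: 6 6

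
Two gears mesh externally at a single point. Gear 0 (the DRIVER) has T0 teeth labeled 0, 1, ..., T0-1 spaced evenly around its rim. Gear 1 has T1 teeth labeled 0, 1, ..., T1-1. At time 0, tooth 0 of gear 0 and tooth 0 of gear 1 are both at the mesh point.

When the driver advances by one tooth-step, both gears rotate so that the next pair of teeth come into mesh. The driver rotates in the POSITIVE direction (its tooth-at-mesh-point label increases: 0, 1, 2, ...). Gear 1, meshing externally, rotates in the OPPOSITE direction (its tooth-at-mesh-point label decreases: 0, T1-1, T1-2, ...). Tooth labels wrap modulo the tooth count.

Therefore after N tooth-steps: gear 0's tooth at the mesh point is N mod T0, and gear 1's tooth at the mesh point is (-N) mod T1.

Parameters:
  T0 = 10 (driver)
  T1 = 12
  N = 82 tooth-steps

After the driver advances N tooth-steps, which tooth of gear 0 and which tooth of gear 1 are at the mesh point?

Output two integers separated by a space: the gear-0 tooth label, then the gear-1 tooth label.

Gear 0 (driver, T0=10): tooth at mesh = N mod T0
  82 = 8 * 10 + 2, so 82 mod 10 = 2
  gear 0 tooth = 2
Gear 1 (driven, T1=12): tooth at mesh = (-N) mod T1
  82 = 6 * 12 + 10, so 82 mod 12 = 10
  (-82) mod 12 = (-10) mod 12 = 12 - 10 = 2
Mesh after 82 steps: gear-0 tooth 2 meets gear-1 tooth 2

Answer: 2 2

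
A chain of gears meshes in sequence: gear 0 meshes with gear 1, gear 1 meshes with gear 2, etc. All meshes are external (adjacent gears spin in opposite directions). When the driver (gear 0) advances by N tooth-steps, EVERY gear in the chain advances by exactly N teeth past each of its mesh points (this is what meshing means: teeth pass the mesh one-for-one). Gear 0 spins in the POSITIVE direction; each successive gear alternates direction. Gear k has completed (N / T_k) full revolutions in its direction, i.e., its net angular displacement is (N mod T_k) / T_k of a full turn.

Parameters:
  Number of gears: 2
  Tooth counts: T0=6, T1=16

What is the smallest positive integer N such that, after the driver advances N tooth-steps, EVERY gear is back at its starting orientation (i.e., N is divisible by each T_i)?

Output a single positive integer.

Answer: 48

Derivation:
Gear k returns to start when N is a multiple of T_k.
All gears at start simultaneously when N is a common multiple of [6, 16]; the smallest such N is lcm(6, 16).
Start: lcm = T0 = 6
Fold in T1=16: gcd(6, 16) = 2; lcm(6, 16) = 6 * 16 / 2 = 96 / 2 = 48
Full cycle length = 48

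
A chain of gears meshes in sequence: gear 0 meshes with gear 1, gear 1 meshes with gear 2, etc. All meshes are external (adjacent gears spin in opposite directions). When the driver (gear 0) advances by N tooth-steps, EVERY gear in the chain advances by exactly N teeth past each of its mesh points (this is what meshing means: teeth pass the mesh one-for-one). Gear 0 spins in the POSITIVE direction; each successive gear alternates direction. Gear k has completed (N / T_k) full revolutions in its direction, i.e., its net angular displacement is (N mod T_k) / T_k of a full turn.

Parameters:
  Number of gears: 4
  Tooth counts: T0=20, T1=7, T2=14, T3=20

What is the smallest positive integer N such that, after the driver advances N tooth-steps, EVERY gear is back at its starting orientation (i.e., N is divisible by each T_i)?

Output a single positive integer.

Answer: 140

Derivation:
Gear k returns to start when N is a multiple of T_k.
All gears at start simultaneously when N is a common multiple of [20, 7, 14, 20]; the smallest such N is lcm(20, 7, 14, 20).
Start: lcm = T0 = 20
Fold in T1=7: gcd(20, 7) = 1; lcm(20, 7) = 20 * 7 / 1 = 140 / 1 = 140
Fold in T2=14: gcd(140, 14) = 14; lcm(140, 14) = 140 * 14 / 14 = 1960 / 14 = 140
Fold in T3=20: gcd(140, 20) = 20; lcm(140, 20) = 140 * 20 / 20 = 2800 / 20 = 140
Full cycle length = 140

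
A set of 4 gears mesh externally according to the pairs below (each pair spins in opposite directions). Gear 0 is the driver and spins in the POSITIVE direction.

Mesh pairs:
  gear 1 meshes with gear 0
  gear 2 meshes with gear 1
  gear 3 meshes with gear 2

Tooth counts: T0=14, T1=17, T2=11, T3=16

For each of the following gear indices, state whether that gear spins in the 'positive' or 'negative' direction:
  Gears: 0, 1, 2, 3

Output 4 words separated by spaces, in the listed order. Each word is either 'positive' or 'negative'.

Gear 0 (driver): positive (depth 0)
  gear 1: meshes with gear 0 -> depth 1 -> negative (opposite of gear 0)
  gear 2: meshes with gear 1 -> depth 2 -> positive (opposite of gear 1)
  gear 3: meshes with gear 2 -> depth 3 -> negative (opposite of gear 2)
Queried indices 0, 1, 2, 3 -> positive, negative, positive, negative

Answer: positive negative positive negative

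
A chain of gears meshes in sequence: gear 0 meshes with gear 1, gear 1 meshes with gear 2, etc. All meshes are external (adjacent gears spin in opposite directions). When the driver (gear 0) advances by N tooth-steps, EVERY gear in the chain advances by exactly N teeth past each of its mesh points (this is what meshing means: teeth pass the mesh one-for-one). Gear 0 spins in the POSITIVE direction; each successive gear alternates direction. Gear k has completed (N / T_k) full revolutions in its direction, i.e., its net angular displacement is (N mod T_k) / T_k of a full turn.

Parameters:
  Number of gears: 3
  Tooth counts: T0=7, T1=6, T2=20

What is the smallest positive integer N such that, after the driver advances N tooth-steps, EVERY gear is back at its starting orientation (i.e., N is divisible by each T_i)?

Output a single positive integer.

Gear k returns to start when N is a multiple of T_k.
All gears at start simultaneously when N is a common multiple of [7, 6, 20]; the smallest such N is lcm(7, 6, 20).
Start: lcm = T0 = 7
Fold in T1=6: gcd(7, 6) = 1; lcm(7, 6) = 7 * 6 / 1 = 42 / 1 = 42
Fold in T2=20: gcd(42, 20) = 2; lcm(42, 20) = 42 * 20 / 2 = 840 / 2 = 420
Full cycle length = 420

Answer: 420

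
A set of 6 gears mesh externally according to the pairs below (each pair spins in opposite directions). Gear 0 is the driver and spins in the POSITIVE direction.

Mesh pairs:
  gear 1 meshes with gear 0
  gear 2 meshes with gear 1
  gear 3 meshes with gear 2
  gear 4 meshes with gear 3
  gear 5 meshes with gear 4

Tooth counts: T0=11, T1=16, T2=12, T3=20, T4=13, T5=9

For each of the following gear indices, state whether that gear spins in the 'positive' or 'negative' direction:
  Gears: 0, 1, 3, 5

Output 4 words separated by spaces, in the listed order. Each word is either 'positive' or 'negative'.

Gear 0 (driver): positive (depth 0)
  gear 1: meshes with gear 0 -> depth 1 -> negative (opposite of gear 0)
  gear 2: meshes with gear 1 -> depth 2 -> positive (opposite of gear 1)
  gear 3: meshes with gear 2 -> depth 3 -> negative (opposite of gear 2)
  gear 4: meshes with gear 3 -> depth 4 -> positive (opposite of gear 3)
  gear 5: meshes with gear 4 -> depth 5 -> negative (opposite of gear 4)
Queried indices 0, 1, 3, 5 -> positive, negative, negative, negative

Answer: positive negative negative negative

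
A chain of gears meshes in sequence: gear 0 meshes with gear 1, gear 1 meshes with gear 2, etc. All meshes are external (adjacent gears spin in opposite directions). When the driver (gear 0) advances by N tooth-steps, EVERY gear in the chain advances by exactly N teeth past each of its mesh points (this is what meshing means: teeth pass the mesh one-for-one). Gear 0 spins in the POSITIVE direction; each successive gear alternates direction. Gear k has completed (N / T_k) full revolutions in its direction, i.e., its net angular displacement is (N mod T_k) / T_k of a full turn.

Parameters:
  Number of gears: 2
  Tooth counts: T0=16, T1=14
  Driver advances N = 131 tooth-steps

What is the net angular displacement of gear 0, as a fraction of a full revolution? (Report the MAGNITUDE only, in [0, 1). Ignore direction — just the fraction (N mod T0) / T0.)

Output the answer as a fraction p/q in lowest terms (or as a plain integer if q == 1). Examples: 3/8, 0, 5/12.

Answer: 3/16

Derivation:
Chain of 2 gears, tooth counts: [16, 14]
  gear 0: T0=16, direction=positive, advance = 131 mod 16 = 3 teeth = 3/16 turn
  gear 1: T1=14, direction=negative, advance = 131 mod 14 = 5 teeth = 5/14 turn
Gear 0: 131 mod 16 = 3
Fraction = 3 / 16 = 3/16 (gcd(3,16)=1) = 3/16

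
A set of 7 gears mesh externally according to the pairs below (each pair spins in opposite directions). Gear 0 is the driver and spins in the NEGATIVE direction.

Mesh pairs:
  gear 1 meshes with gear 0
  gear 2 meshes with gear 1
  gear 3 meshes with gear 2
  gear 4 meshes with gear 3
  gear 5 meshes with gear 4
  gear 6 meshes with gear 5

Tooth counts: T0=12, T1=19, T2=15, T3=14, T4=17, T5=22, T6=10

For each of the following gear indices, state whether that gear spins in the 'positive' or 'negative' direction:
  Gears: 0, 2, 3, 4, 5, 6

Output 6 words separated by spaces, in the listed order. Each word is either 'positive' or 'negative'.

Answer: negative negative positive negative positive negative

Derivation:
Gear 0 (driver): negative (depth 0)
  gear 1: meshes with gear 0 -> depth 1 -> positive (opposite of gear 0)
  gear 2: meshes with gear 1 -> depth 2 -> negative (opposite of gear 1)
  gear 3: meshes with gear 2 -> depth 3 -> positive (opposite of gear 2)
  gear 4: meshes with gear 3 -> depth 4 -> negative (opposite of gear 3)
  gear 5: meshes with gear 4 -> depth 5 -> positive (opposite of gear 4)
  gear 6: meshes with gear 5 -> depth 6 -> negative (opposite of gear 5)
Queried indices 0, 2, 3, 4, 5, 6 -> negative, negative, positive, negative, positive, negative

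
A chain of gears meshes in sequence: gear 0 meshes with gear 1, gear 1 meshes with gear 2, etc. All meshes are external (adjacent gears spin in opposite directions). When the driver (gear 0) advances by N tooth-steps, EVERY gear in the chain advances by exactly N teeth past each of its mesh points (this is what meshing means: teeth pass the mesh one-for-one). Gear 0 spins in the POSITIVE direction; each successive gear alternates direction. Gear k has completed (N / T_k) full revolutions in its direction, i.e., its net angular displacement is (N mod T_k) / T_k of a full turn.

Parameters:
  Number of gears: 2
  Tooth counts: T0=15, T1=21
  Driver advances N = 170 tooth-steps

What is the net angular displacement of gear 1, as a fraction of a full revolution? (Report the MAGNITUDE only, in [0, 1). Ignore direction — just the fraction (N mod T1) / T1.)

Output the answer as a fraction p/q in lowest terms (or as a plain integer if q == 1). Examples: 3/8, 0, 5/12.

Answer: 2/21

Derivation:
Chain of 2 gears, tooth counts: [15, 21]
  gear 0: T0=15, direction=positive, advance = 170 mod 15 = 5 teeth = 5/15 turn
  gear 1: T1=21, direction=negative, advance = 170 mod 21 = 2 teeth = 2/21 turn
Gear 1: 170 mod 21 = 2
Fraction = 2 / 21 = 2/21 (gcd(2,21)=1) = 2/21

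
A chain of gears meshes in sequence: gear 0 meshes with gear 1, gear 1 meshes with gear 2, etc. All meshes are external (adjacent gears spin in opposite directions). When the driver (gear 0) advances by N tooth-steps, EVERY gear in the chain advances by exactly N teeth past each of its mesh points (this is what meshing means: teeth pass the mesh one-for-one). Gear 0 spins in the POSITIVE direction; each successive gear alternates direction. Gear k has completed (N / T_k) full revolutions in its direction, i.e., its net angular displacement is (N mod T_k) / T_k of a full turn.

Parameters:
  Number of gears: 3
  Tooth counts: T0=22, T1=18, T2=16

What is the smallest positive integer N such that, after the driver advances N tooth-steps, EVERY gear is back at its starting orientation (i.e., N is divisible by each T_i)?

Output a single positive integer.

Answer: 1584

Derivation:
Gear k returns to start when N is a multiple of T_k.
All gears at start simultaneously when N is a common multiple of [22, 18, 16]; the smallest such N is lcm(22, 18, 16).
Start: lcm = T0 = 22
Fold in T1=18: gcd(22, 18) = 2; lcm(22, 18) = 22 * 18 / 2 = 396 / 2 = 198
Fold in T2=16: gcd(198, 16) = 2; lcm(198, 16) = 198 * 16 / 2 = 3168 / 2 = 1584
Full cycle length = 1584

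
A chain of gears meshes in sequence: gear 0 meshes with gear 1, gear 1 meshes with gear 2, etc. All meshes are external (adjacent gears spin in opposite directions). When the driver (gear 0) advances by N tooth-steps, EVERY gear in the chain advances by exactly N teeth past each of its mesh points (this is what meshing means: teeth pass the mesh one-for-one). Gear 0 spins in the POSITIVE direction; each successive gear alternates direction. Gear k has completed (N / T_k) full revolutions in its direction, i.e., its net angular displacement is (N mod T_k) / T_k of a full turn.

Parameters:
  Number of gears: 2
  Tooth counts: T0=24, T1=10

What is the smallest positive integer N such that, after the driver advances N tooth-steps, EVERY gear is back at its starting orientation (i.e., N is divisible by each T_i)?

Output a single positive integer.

Answer: 120

Derivation:
Gear k returns to start when N is a multiple of T_k.
All gears at start simultaneously when N is a common multiple of [24, 10]; the smallest such N is lcm(24, 10).
Start: lcm = T0 = 24
Fold in T1=10: gcd(24, 10) = 2; lcm(24, 10) = 24 * 10 / 2 = 240 / 2 = 120
Full cycle length = 120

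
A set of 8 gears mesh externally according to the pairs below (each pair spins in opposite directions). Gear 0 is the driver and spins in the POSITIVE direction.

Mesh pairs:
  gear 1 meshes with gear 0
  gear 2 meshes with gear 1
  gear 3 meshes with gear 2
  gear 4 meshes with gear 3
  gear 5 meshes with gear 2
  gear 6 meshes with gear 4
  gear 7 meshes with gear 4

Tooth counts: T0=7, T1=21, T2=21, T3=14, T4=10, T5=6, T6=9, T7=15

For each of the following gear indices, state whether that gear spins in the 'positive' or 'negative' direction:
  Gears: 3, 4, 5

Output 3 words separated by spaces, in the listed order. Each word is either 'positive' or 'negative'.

Answer: negative positive negative

Derivation:
Gear 0 (driver): positive (depth 0)
  gear 1: meshes with gear 0 -> depth 1 -> negative (opposite of gear 0)
  gear 2: meshes with gear 1 -> depth 2 -> positive (opposite of gear 1)
  gear 3: meshes with gear 2 -> depth 3 -> negative (opposite of gear 2)
  gear 4: meshes with gear 3 -> depth 4 -> positive (opposite of gear 3)
  gear 5: meshes with gear 2 -> depth 3 -> negative (opposite of gear 2)
  gear 6: meshes with gear 4 -> depth 5 -> negative (opposite of gear 4)
  gear 7: meshes with gear 4 -> depth 5 -> negative (opposite of gear 4)
Queried indices 3, 4, 5 -> negative, positive, negative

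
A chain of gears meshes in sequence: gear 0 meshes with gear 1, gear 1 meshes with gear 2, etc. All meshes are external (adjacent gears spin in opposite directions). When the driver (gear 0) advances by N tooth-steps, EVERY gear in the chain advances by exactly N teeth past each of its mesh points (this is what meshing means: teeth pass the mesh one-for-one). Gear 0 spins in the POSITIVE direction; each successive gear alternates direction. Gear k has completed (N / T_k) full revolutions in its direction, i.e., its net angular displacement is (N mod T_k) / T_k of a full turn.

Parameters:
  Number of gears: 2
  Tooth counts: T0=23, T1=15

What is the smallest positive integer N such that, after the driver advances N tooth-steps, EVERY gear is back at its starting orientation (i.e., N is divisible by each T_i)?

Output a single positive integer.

Gear k returns to start when N is a multiple of T_k.
All gears at start simultaneously when N is a common multiple of [23, 15]; the smallest such N is lcm(23, 15).
Start: lcm = T0 = 23
Fold in T1=15: gcd(23, 15) = 1; lcm(23, 15) = 23 * 15 / 1 = 345 / 1 = 345
Full cycle length = 345

Answer: 345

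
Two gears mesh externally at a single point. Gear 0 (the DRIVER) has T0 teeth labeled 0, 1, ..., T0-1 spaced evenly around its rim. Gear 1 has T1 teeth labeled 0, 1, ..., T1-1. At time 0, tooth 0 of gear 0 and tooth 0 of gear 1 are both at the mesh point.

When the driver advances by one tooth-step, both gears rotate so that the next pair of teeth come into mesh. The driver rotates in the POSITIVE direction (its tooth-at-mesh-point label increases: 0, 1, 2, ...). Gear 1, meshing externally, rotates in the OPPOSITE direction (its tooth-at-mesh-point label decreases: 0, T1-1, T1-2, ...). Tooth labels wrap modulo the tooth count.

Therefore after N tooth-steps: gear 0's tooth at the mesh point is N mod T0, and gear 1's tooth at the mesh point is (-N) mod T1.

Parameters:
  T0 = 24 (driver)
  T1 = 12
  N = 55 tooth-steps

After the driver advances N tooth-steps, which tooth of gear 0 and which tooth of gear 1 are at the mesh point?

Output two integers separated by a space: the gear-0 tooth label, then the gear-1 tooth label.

Gear 0 (driver, T0=24): tooth at mesh = N mod T0
  55 = 2 * 24 + 7, so 55 mod 24 = 7
  gear 0 tooth = 7
Gear 1 (driven, T1=12): tooth at mesh = (-N) mod T1
  55 = 4 * 12 + 7, so 55 mod 12 = 7
  (-55) mod 12 = (-7) mod 12 = 12 - 7 = 5
Mesh after 55 steps: gear-0 tooth 7 meets gear-1 tooth 5

Answer: 7 5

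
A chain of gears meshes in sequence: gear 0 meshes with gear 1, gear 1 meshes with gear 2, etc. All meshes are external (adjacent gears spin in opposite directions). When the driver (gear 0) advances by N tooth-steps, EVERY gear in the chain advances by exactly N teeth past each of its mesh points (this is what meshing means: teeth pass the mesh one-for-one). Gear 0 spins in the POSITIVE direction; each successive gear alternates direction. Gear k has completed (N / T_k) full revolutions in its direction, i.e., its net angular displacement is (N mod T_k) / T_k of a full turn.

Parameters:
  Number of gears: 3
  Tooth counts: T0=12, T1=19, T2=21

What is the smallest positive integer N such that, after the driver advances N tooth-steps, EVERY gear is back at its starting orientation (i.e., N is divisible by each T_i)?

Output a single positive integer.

Gear k returns to start when N is a multiple of T_k.
All gears at start simultaneously when N is a common multiple of [12, 19, 21]; the smallest such N is lcm(12, 19, 21).
Start: lcm = T0 = 12
Fold in T1=19: gcd(12, 19) = 1; lcm(12, 19) = 12 * 19 / 1 = 228 / 1 = 228
Fold in T2=21: gcd(228, 21) = 3; lcm(228, 21) = 228 * 21 / 3 = 4788 / 3 = 1596
Full cycle length = 1596

Answer: 1596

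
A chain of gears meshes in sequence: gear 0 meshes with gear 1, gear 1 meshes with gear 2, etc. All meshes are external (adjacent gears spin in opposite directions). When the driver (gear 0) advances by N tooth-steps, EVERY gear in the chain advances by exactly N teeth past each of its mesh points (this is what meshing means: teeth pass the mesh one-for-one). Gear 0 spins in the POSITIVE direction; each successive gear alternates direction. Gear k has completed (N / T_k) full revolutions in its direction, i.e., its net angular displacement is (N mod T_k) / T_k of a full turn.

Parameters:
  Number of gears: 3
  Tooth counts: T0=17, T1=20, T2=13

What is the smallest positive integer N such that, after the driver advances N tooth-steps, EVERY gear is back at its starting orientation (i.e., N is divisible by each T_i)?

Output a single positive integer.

Answer: 4420

Derivation:
Gear k returns to start when N is a multiple of T_k.
All gears at start simultaneously when N is a common multiple of [17, 20, 13]; the smallest such N is lcm(17, 20, 13).
Start: lcm = T0 = 17
Fold in T1=20: gcd(17, 20) = 1; lcm(17, 20) = 17 * 20 / 1 = 340 / 1 = 340
Fold in T2=13: gcd(340, 13) = 1; lcm(340, 13) = 340 * 13 / 1 = 4420 / 1 = 4420
Full cycle length = 4420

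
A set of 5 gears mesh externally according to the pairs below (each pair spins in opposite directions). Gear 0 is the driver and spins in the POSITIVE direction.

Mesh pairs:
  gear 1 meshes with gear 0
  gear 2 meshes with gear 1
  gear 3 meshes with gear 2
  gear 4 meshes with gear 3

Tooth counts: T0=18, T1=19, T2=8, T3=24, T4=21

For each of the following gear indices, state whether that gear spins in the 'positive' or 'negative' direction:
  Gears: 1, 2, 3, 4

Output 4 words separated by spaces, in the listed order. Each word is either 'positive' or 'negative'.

Answer: negative positive negative positive

Derivation:
Gear 0 (driver): positive (depth 0)
  gear 1: meshes with gear 0 -> depth 1 -> negative (opposite of gear 0)
  gear 2: meshes with gear 1 -> depth 2 -> positive (opposite of gear 1)
  gear 3: meshes with gear 2 -> depth 3 -> negative (opposite of gear 2)
  gear 4: meshes with gear 3 -> depth 4 -> positive (opposite of gear 3)
Queried indices 1, 2, 3, 4 -> negative, positive, negative, positive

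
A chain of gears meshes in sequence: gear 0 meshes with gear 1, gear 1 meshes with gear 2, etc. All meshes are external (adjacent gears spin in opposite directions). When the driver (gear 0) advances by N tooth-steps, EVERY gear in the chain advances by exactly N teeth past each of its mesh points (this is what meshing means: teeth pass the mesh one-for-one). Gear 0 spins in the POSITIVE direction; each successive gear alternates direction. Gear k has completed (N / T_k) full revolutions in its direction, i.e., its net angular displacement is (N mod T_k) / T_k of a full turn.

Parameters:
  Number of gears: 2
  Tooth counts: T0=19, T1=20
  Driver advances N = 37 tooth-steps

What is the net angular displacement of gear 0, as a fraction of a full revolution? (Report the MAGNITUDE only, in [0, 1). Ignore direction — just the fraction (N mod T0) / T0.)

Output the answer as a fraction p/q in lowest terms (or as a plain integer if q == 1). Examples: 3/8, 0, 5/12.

Chain of 2 gears, tooth counts: [19, 20]
  gear 0: T0=19, direction=positive, advance = 37 mod 19 = 18 teeth = 18/19 turn
  gear 1: T1=20, direction=negative, advance = 37 mod 20 = 17 teeth = 17/20 turn
Gear 0: 37 mod 19 = 18
Fraction = 18 / 19 = 18/19 (gcd(18,19)=1) = 18/19

Answer: 18/19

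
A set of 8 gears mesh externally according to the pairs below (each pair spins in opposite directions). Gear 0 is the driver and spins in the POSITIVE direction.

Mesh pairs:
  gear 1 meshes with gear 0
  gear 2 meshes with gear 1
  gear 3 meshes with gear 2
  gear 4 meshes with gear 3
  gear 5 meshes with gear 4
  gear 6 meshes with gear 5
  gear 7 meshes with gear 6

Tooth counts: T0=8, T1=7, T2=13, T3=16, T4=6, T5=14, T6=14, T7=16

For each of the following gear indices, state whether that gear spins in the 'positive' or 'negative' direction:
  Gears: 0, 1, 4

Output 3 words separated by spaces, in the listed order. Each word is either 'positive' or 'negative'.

Answer: positive negative positive

Derivation:
Gear 0 (driver): positive (depth 0)
  gear 1: meshes with gear 0 -> depth 1 -> negative (opposite of gear 0)
  gear 2: meshes with gear 1 -> depth 2 -> positive (opposite of gear 1)
  gear 3: meshes with gear 2 -> depth 3 -> negative (opposite of gear 2)
  gear 4: meshes with gear 3 -> depth 4 -> positive (opposite of gear 3)
  gear 5: meshes with gear 4 -> depth 5 -> negative (opposite of gear 4)
  gear 6: meshes with gear 5 -> depth 6 -> positive (opposite of gear 5)
  gear 7: meshes with gear 6 -> depth 7 -> negative (opposite of gear 6)
Queried indices 0, 1, 4 -> positive, negative, positive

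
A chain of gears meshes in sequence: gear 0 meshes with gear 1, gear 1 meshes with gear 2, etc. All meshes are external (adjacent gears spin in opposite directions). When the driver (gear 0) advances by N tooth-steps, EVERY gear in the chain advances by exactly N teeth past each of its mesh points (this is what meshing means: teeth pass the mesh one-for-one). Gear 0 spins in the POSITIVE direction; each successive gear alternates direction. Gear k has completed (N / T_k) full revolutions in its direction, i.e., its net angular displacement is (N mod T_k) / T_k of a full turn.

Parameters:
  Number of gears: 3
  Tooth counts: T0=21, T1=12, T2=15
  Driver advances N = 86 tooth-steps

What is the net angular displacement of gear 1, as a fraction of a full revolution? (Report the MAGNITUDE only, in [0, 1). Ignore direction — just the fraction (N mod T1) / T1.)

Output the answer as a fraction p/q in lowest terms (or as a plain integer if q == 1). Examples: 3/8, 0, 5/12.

Chain of 3 gears, tooth counts: [21, 12, 15]
  gear 0: T0=21, direction=positive, advance = 86 mod 21 = 2 teeth = 2/21 turn
  gear 1: T1=12, direction=negative, advance = 86 mod 12 = 2 teeth = 2/12 turn
  gear 2: T2=15, direction=positive, advance = 86 mod 15 = 11 teeth = 11/15 turn
Gear 1: 86 mod 12 = 2
Fraction = 2 / 12 = 1/6 (gcd(2,12)=2) = 1/6

Answer: 1/6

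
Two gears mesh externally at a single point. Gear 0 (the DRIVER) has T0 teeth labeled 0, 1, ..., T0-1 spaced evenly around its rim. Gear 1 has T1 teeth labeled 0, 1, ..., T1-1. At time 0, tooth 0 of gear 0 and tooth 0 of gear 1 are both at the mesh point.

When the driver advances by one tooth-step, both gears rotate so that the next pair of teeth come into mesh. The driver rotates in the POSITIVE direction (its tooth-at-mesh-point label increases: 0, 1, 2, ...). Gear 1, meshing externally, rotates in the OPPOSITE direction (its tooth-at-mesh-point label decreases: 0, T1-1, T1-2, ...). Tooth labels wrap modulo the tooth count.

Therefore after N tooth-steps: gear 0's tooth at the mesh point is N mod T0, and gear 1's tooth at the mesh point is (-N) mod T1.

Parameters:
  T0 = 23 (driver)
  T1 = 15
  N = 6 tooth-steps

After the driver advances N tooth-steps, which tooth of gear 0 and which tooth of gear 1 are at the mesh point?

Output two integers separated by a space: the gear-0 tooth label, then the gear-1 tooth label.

Gear 0 (driver, T0=23): tooth at mesh = N mod T0
  6 = 0 * 23 + 6, so 6 mod 23 = 6
  gear 0 tooth = 6
Gear 1 (driven, T1=15): tooth at mesh = (-N) mod T1
  6 = 0 * 15 + 6, so 6 mod 15 = 6
  (-6) mod 15 = (-6) mod 15 = 15 - 6 = 9
Mesh after 6 steps: gear-0 tooth 6 meets gear-1 tooth 9

Answer: 6 9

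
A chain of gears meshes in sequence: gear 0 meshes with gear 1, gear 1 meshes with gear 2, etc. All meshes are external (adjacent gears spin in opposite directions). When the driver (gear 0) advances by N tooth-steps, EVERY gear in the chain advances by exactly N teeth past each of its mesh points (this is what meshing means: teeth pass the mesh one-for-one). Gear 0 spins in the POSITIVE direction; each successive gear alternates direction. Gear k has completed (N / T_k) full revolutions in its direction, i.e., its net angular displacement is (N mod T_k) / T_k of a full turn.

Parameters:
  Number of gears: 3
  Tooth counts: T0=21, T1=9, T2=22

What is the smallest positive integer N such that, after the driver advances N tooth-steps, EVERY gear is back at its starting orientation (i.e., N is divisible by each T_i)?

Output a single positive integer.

Answer: 1386

Derivation:
Gear k returns to start when N is a multiple of T_k.
All gears at start simultaneously when N is a common multiple of [21, 9, 22]; the smallest such N is lcm(21, 9, 22).
Start: lcm = T0 = 21
Fold in T1=9: gcd(21, 9) = 3; lcm(21, 9) = 21 * 9 / 3 = 189 / 3 = 63
Fold in T2=22: gcd(63, 22) = 1; lcm(63, 22) = 63 * 22 / 1 = 1386 / 1 = 1386
Full cycle length = 1386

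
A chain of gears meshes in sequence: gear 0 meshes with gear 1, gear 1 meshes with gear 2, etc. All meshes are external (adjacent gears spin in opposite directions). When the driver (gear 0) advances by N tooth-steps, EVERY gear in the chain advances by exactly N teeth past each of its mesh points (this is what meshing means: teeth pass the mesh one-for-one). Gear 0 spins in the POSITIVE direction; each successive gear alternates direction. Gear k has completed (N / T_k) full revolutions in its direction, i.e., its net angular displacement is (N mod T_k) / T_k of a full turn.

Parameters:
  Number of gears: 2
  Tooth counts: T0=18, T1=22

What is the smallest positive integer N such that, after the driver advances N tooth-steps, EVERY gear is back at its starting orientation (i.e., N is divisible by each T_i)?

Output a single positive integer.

Gear k returns to start when N is a multiple of T_k.
All gears at start simultaneously when N is a common multiple of [18, 22]; the smallest such N is lcm(18, 22).
Start: lcm = T0 = 18
Fold in T1=22: gcd(18, 22) = 2; lcm(18, 22) = 18 * 22 / 2 = 396 / 2 = 198
Full cycle length = 198

Answer: 198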